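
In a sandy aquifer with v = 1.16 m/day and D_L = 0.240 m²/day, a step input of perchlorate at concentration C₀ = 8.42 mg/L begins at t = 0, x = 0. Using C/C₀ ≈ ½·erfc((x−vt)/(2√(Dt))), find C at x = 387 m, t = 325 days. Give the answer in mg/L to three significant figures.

For a continuous step input, C/C₀ ≈ ½·erfc((x−vt)/(2√(Dt))).
vt = 1.16 × 325 = 377 m and 2√(Dt) = 2√(0.240 × 325) = 17.66 m.
Argument (x−vt)/(2√(Dt)) = (387 − 377)/17.66 = 0.5663; ½·erfc(0.5663) = 0.2116.
C = 8.42 × 0.2116 = 1.78 mg/L.

1.78 mg/L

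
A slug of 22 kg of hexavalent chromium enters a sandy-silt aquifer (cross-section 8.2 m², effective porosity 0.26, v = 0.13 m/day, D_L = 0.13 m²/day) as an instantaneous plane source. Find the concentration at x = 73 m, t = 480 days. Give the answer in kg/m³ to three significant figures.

0.235 kg/m³

For an instantaneous plane source, C(x,t) = M/(n_e·A·√(4πDt)) · exp(−(x−vt)²/(4Dt)), with n_e·A the pore (flow) area.
Plume center vt = 0.13 × 480 = 62.4 m, so the well at 73 m is 10.6 m downgradient of the peak.
√(4πDt) = 28.00 m, giving peak height M/(n_e·A·√(4πDt)) = 22/(0.26 × 8.2 × 28.00) = 0.3685 kg/m³.
(x−vt)²/(4Dt) = (10.6)²/(4 × 0.13 × 480) = 0.4502; exp(−0.4502) = 0.6375.
C = 0.3685 × 0.6375 = 0.235 kg/m³.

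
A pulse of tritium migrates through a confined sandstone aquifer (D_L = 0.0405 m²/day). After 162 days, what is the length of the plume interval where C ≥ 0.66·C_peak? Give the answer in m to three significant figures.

6.60 m

The plume is Gaussian with σ = √(2Dt) = √(2 × 0.0405 × 162) = 3.622 m.
C/C_peak = exp(−Δx²/(2σ²)) = 0.66 ⇒ Δx = σ·√(−2 ln 0.66) = 3.622 × 0.9116 = 3.302 m.
Width = 2Δx = 6.60 m.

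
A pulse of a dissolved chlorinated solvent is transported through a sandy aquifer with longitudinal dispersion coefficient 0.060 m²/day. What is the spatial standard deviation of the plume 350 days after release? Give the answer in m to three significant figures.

Dispersive spreading gives a Gaussian with σ² = 2Dt; advection only shifts the center.
σ = √(2 × 0.060 × 350) = 6.48 m.

6.48 m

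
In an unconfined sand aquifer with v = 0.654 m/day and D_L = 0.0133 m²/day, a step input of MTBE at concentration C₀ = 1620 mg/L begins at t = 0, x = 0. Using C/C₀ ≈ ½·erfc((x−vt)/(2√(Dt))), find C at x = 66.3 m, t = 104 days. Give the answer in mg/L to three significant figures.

1380 mg/L

For a continuous step input, C/C₀ ≈ ½·erfc((x−vt)/(2√(Dt))).
vt = 0.654 × 104 = 68.016 m and 2√(Dt) = 2√(0.0133 × 104) = 2.352 m.
Argument (x−vt)/(2√(Dt)) = (66.3 − 68.016)/2.352 = -0.7296; ½·erfc(-0.7296) = 0.8489.
C = 1620 × 0.8489 = 1380 mg/L.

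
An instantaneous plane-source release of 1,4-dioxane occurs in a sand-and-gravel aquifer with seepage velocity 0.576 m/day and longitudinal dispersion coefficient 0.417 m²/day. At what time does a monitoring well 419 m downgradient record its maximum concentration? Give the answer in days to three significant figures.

726 days

For the 1D instantaneous-source solution, setting ∂C/∂t = 0 at fixed x gives v²t² + 2Dt − x² = 0, so t = (√(D² + v²x²) − D)/v².
√(D² + v²x²) = √(0.417² + 0.576² × 419²) = 241.3; v² = 0.331776.
t = (241.3 − 0.417)/0.331776 = 726 days (vs. the pure-advection estimate x/v = 727 d).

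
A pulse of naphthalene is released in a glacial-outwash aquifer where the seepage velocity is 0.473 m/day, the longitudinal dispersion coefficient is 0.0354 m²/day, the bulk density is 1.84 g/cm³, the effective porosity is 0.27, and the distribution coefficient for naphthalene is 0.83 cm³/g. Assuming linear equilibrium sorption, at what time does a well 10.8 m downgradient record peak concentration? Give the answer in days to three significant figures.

Retardation factor R = 1 + ρ_b·K_d/n = 1 + 1.84 × 0.83/0.27 = 6.656.
Sorption retards both mechanisms: v_R = v/R = 0.07106 m/day, D_R = D/R = 0.005319 m²/day.
Peak time from v_R²t² + 2D_R t − x² = 0: t = (√(D_R² + v_R²x²) − D_R)/v_R².
√(D_R² + v_R²x²) = √(0.005319² + 0.07106² × 10.8²) = 0.7675; v_R² = 0.005050.
t = (0.7675 − 0.005319)/0.005050 = 151 days.

151 days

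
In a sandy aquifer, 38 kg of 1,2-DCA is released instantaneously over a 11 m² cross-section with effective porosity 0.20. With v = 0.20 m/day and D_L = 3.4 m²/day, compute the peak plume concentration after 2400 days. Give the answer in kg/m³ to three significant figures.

The peak of an instantaneous 1D plume sits at x = vt; there the Gaussian factor is 1 and C_max = M/(n_e·A·√(4πDt)), where n_e·A is the pore area the mass is dissolved in.
√(4πDt) = √(4π × 3.4 × 2400) = 320.2 m, so C_max = 38/(0.20 × 11 × 320.2) = 0.0539 kg/m³.

0.0539 kg/m³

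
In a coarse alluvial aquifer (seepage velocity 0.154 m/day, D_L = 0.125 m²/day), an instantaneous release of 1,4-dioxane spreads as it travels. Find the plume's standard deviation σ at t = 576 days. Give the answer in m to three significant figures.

12.0 m

Dispersive spreading gives a Gaussian with σ² = 2Dt; advection only shifts the center.
σ = √(2 × 0.125 × 576) = 12.0 m.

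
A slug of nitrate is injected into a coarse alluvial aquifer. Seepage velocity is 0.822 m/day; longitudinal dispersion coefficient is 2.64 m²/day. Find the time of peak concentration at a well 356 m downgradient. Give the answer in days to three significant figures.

429 days

For the 1D instantaneous-source solution, setting ∂C/∂t = 0 at fixed x gives v²t² + 2Dt − x² = 0, so t = (√(D² + v²x²) − D)/v².
√(D² + v²x²) = √(2.64² + 0.822² × 356²) = 292.6; v² = 0.675684.
t = (292.6 − 2.64)/0.675684 = 429 days (vs. the pure-advection estimate x/v = 433 d).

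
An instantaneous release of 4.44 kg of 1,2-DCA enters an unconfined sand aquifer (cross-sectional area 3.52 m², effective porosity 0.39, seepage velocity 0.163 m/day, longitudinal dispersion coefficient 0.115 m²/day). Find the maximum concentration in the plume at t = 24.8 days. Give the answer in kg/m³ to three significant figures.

The peak of an instantaneous 1D plume sits at x = vt; there the Gaussian factor is 1 and C_max = M/(n_e·A·√(4πDt)), where n_e·A is the pore area the mass is dissolved in.
√(4πDt) = √(4π × 0.115 × 24.8) = 5.987 m, so C_max = 4.44/(0.39 × 3.52 × 5.987) = 0.540 kg/m³.

0.540 kg/m³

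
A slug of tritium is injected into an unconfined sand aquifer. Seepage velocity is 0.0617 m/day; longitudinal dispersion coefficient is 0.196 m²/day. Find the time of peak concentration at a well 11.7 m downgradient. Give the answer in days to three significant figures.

For the 1D instantaneous-source solution, setting ∂C/∂t = 0 at fixed x gives v²t² + 2Dt − x² = 0, so t = (√(D² + v²x²) − D)/v².
√(D² + v²x²) = √(0.196² + 0.0617² × 11.7²) = 0.7480; v² = 0.00380689.
t = (0.7480 − 0.196)/0.00380689 = 145 days (vs. the pure-advection estimate x/v = 190 d).

145 days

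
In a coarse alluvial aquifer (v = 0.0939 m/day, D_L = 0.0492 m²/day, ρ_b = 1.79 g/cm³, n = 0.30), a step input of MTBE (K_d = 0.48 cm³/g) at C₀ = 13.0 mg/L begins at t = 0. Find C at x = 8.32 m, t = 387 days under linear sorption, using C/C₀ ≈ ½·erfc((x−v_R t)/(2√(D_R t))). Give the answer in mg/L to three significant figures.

Retardation factor R = 1 + ρ_b·K_d/n = 1 + 1.79 × 0.48/0.30 = 3.864.
Sorption retards both mechanisms: v_R = v/R = 0.02430 m/day, D_R = D/R = 0.01273 m²/day.
v_R·t = 0.02430 × 387 = 9.4041 m; 2√(D_R t) = 4.439 m; argument = (8.32 − 9.4041)/4.439 = -0.2442.
C = C₀ × ½·erfc(-0.2442) = 13.0 × 0.6351 = 8.26 mg/L.

8.26 mg/L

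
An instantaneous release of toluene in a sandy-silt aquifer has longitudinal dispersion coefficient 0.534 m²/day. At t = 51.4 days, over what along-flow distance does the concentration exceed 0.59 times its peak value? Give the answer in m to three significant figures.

The plume is Gaussian with σ = √(2Dt) = √(2 × 0.534 × 51.4) = 7.409 m.
C/C_peak = exp(−Δx²/(2σ²)) = 0.59 ⇒ Δx = σ·√(−2 ln 0.59) = 7.409 × 1.027 = 7.609 m.
Width = 2Δx = 15.2 m.

15.2 m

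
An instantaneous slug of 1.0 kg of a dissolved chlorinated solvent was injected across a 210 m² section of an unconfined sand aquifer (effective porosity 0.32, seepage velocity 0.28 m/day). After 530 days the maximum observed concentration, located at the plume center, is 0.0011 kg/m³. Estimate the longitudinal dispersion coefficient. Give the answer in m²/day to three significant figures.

At the plume center C_max = M/(n_e·A·√(4πDt)), so D = M²/(4πt·(n_e·A·C_max)²).
n_e·A·C_max = 0.32 × 210 × 0.0011 = 0.07392 kg/m.
D = 1.0²/(4π × 530 × 0.07392²) = 0.0275 m²/day.

0.0275 m²/day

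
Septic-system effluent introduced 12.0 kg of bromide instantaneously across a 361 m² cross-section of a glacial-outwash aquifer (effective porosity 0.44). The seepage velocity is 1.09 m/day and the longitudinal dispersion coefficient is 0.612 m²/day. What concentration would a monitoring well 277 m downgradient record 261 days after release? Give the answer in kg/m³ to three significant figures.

0.00154 kg/m³

For an instantaneous plane source, C(x,t) = M/(n_e·A·√(4πDt)) · exp(−(x−vt)²/(4Dt)), with n_e·A the pore (flow) area.
Plume center vt = 1.09 × 261 = 284.49 m, so the well at 277 m is 7.49 m upgradient of the peak.
√(4πDt) = 44.80 m, giving peak height M/(n_e·A·√(4πDt)) = 12.0/(0.44 × 361 × 44.80) = 0.001686 kg/m³.
(x−vt)²/(4Dt) = (-7.49)²/(4 × 0.612 × 261) = 0.08780; exp(−0.08780) = 0.9159.
C = 0.001686 × 0.9159 = 0.00154 kg/m³.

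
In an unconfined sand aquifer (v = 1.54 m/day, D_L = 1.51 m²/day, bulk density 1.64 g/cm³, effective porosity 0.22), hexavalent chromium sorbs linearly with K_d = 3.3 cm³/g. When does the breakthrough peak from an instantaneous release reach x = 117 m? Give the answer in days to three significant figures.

1930 days

Retardation factor R = 1 + ρ_b·K_d/n = 1 + 1.64 × 3.3/0.22 = 25.60.
Sorption retards both mechanisms: v_R = v/R = 0.06016 m/day, D_R = D/R = 0.05898 m²/day.
Peak time from v_R²t² + 2D_R t − x² = 0: t = (√(D_R² + v_R²x²) − D_R)/v_R².
√(D_R² + v_R²x²) = √(0.05898² + 0.06016² × 117²) = 7.039; v_R² = 0.003619.
t = (7.039 − 0.05898)/0.003619 = 1930 days.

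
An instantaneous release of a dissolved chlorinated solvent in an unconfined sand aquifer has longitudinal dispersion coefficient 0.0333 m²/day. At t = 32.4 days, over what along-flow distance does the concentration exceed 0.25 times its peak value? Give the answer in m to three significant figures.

4.89 m

The plume is Gaussian with σ = √(2Dt) = √(2 × 0.0333 × 32.4) = 1.469 m.
C/C_peak = exp(−Δx²/(2σ²)) = 0.25 ⇒ Δx = σ·√(−2 ln 0.25) = 1.469 × 1.665 = 2.446 m.
Width = 2Δx = 4.89 m.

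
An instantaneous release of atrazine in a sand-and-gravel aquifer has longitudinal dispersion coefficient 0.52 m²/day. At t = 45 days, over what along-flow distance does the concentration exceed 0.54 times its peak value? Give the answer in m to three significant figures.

The plume is Gaussian with σ = √(2Dt) = √(2 × 0.52 × 45) = 6.841 m.
C/C_peak = exp(−Δx²/(2σ²)) = 0.54 ⇒ Δx = σ·√(−2 ln 0.54) = 6.841 × 1.110 = 7.594 m.
Width = 2Δx = 15.2 m.

15.2 m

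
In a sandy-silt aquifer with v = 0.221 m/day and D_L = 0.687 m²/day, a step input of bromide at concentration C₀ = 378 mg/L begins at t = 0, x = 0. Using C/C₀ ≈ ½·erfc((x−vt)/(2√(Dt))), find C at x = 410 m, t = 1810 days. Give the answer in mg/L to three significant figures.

159 mg/L

For a continuous step input, C/C₀ ≈ ½·erfc((x−vt)/(2√(Dt))).
vt = 0.221 × 1810 = 400.01 m and 2√(Dt) = 2√(0.687 × 1810) = 70.53 m.
Argument (x−vt)/(2√(Dt)) = (410 − 400.01)/70.53 = 0.1416; ½·erfc(0.1416) = 0.4206.
C = 378 × 0.4206 = 159 mg/L.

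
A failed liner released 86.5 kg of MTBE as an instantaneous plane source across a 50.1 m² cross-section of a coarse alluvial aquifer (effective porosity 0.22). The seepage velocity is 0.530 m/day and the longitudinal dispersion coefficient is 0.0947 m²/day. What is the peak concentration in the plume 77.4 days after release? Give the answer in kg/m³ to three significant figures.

0.818 kg/m³

The peak of an instantaneous 1D plume sits at x = vt; there the Gaussian factor is 1 and C_max = M/(n_e·A·√(4πDt)), where n_e·A is the pore area the mass is dissolved in.
√(4πDt) = √(4π × 0.0947 × 77.4) = 9.597 m, so C_max = 86.5/(0.22 × 50.1 × 9.597) = 0.818 kg/m³.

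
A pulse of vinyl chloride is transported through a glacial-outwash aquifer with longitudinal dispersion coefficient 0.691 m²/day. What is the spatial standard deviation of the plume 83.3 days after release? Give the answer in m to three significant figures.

10.7 m

Dispersive spreading gives a Gaussian with σ² = 2Dt; advection only shifts the center.
σ = √(2 × 0.691 × 83.3) = 10.7 m.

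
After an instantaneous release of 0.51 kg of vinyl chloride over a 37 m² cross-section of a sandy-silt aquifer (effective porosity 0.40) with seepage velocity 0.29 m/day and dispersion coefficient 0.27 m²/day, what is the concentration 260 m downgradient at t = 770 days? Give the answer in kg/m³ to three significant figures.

For an instantaneous plane source, C(x,t) = M/(n_e·A·√(4πDt)) · exp(−(x−vt)²/(4Dt)), with n_e·A the pore (flow) area.
Plume center vt = 0.29 × 770 = 223.3 m, so the well at 260 m is 36.7 m downgradient of the peak.
√(4πDt) = 51.11 m, giving peak height M/(n_e·A·√(4πDt)) = 0.51/(0.40 × 37 × 51.11) = 0.0006742 kg/m³.
(x−vt)²/(4Dt) = (36.7)²/(4 × 0.27 × 770) = 1.620; exp(−1.620) = 0.1979.
C = 0.0006742 × 0.1979 = 0.000133 kg/m³.

0.000133 kg/m³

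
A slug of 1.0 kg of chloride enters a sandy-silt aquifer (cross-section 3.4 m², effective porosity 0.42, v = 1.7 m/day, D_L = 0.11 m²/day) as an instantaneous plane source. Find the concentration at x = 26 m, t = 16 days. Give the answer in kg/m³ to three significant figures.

0.121 kg/m³

For an instantaneous plane source, C(x,t) = M/(n_e·A·√(4πDt)) · exp(−(x−vt)²/(4Dt)), with n_e·A the pore (flow) area.
Plume center vt = 1.7 × 16 = 27.2 m, so the well at 26 m is 1.2 m upgradient of the peak.
√(4πDt) = 4.703 m, giving peak height M/(n_e·A·√(4πDt)) = 1.0/(0.42 × 3.4 × 4.703) = 0.1489 kg/m³.
(x−vt)²/(4Dt) = (-1.2)²/(4 × 0.11 × 16) = 0.2045; exp(−0.2045) = 0.8151.
C = 0.1489 × 0.8151 = 0.121 kg/m³.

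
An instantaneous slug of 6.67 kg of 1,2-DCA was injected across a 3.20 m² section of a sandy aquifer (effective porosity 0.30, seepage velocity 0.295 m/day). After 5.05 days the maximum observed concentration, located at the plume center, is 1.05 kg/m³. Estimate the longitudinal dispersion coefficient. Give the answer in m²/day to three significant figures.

At the plume center C_max = M/(n_e·A·√(4πDt)), so D = M²/(4πt·(n_e·A·C_max)²).
n_e·A·C_max = 0.30 × 3.20 × 1.05 = 1.008 kg/m.
D = 6.67²/(4π × 5.05 × 1.008²) = 0.690 m²/day.

0.690 m²/day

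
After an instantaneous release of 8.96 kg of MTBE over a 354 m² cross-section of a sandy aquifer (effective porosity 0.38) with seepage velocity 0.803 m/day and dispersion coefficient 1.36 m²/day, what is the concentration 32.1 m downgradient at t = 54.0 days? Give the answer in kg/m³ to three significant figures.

0.00142 kg/m³

For an instantaneous plane source, C(x,t) = M/(n_e·A·√(4πDt)) · exp(−(x−vt)²/(4Dt)), with n_e·A the pore (flow) area.
Plume center vt = 0.803 × 54.0 = 43.362 m, so the well at 32.1 m is 11.262 m upgradient of the peak.
√(4πDt) = 30.38 m, giving peak height M/(n_e·A·√(4πDt)) = 8.96/(0.38 × 354 × 30.38) = 0.002192 kg/m³.
(x−vt)²/(4Dt) = (-11.262)²/(4 × 1.36 × 54.0) = 0.4318; exp(−0.4318) = 0.6493.
C = 0.002192 × 0.6493 = 0.00142 kg/m³.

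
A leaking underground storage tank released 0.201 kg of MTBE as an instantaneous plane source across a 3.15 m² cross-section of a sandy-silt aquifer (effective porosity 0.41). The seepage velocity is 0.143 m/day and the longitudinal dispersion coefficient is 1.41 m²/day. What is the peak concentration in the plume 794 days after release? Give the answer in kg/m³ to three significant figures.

0.00131 kg/m³

The peak of an instantaneous 1D plume sits at x = vt; there the Gaussian factor is 1 and C_max = M/(n_e·A·√(4πDt)), where n_e·A is the pore area the mass is dissolved in.
√(4πDt) = √(4π × 1.41 × 794) = 118.6 m, so C_max = 0.201/(0.41 × 3.15 × 118.6) = 0.00131 kg/m³.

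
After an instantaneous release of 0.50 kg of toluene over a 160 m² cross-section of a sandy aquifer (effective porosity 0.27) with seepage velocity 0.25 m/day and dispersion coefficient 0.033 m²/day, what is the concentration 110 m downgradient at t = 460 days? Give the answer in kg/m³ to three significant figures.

0.000555 kg/m³

For an instantaneous plane source, C(x,t) = M/(n_e·A·√(4πDt)) · exp(−(x−vt)²/(4Dt)), with n_e·A the pore (flow) area.
Plume center vt = 0.25 × 460 = 115 m, so the well at 110 m is 5 m upgradient of the peak.
√(4πDt) = 13.81 m, giving peak height M/(n_e·A·√(4πDt)) = 0.50/(0.27 × 160 × 13.81) = 0.0008381 kg/m³.
(x−vt)²/(4Dt) = (-5)²/(4 × 0.033 × 460) = 0.4117; exp(−0.4117) = 0.6625.
C = 0.0008381 × 0.6625 = 0.000555 kg/m³.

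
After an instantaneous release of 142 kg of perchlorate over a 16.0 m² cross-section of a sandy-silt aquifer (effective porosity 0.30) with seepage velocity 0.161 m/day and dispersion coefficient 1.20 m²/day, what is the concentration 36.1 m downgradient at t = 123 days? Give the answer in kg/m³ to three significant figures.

For an instantaneous plane source, C(x,t) = M/(n_e·A·√(4πDt)) · exp(−(x−vt)²/(4Dt)), with n_e·A the pore (flow) area.
Plume center vt = 0.161 × 123 = 19.803 m, so the well at 36.1 m is 16.297 m downgradient of the peak.
√(4πDt) = 43.07 m, giving peak height M/(n_e·A·√(4πDt)) = 142/(0.30 × 16.0 × 43.07) = 0.6869 kg/m³.
(x−vt)²/(4Dt) = (16.297)²/(4 × 1.20 × 123) = 0.4499; exp(−0.4499) = 0.6377.
C = 0.6869 × 0.6377 = 0.438 kg/m³.

0.438 kg/m³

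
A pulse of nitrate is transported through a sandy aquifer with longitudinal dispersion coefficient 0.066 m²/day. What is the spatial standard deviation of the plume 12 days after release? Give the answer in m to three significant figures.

1.26 m

Dispersive spreading gives a Gaussian with σ² = 2Dt; advection only shifts the center.
σ = √(2 × 0.066 × 12) = 1.26 m.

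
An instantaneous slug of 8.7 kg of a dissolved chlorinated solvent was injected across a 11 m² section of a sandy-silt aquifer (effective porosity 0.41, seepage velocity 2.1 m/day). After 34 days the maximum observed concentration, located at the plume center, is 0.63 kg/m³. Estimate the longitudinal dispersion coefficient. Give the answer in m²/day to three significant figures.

At the plume center C_max = M/(n_e·A·√(4πDt)), so D = M²/(4πt·(n_e·A·C_max)²).
n_e·A·C_max = 0.41 × 11 × 0.63 = 2.841 kg/m.
D = 8.7²/(4π × 34 × 2.841²) = 0.0219 m²/day.

0.0219 m²/day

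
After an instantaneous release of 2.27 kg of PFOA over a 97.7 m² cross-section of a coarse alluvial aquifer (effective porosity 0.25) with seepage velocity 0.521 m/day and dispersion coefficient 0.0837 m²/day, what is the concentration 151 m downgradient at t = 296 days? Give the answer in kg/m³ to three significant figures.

0.00475 kg/m³

For an instantaneous plane source, C(x,t) = M/(n_e·A·√(4πDt)) · exp(−(x−vt)²/(4Dt)), with n_e·A the pore (flow) area.
Plume center vt = 0.521 × 296 = 154.216 m, so the well at 151 m is 3.216 m upgradient of the peak.
√(4πDt) = 17.64 m, giving peak height M/(n_e·A·√(4πDt)) = 2.27/(0.25 × 97.7 × 17.64) = 0.005269 kg/m³.
(x−vt)²/(4Dt) = (-3.216)²/(4 × 0.0837 × 296) = 0.1044; exp(−0.1044) = 0.9009.
C = 0.005269 × 0.9009 = 0.00475 kg/m³.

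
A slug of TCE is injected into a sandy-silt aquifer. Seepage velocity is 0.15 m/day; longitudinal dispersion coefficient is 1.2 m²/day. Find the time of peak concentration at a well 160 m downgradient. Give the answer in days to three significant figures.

1010 days

For the 1D instantaneous-source solution, setting ∂C/∂t = 0 at fixed x gives v²t² + 2Dt − x² = 0, so t = (√(D² + v²x²) − D)/v².
√(D² + v²x²) = √(1.2² + 0.15² × 160²) = 24.03; v² = 0.0225.
t = (24.03 − 1.2)/0.0225 = 1010 days (vs. the pure-advection estimate x/v = 1070 d).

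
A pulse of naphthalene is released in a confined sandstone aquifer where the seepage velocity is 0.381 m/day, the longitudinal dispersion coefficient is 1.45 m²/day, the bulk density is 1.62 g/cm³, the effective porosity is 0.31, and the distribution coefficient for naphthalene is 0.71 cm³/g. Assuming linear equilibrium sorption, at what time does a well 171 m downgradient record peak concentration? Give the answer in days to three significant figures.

Retardation factor R = 1 + ρ_b·K_d/n = 1 + 1.62 × 0.71/0.31 = 4.710.
Sorption retards both mechanisms: v_R = v/R = 0.08089 m/day, D_R = D/R = 0.3079 m²/day.
Peak time from v_R²t² + 2D_R t − x² = 0: t = (√(D_R² + v_R²x²) − D_R)/v_R².
√(D_R² + v_R²x²) = √(0.3079² + 0.08089² × 171²) = 13.84; v_R² = 0.006543.
t = (13.84 − 0.3079)/0.006543 = 2070 days.

2070 days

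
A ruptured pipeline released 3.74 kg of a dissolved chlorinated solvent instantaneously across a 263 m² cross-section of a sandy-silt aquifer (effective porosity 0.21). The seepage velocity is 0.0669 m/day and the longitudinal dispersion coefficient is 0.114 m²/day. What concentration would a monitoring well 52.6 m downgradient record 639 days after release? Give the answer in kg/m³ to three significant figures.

0.00160 kg/m³

For an instantaneous plane source, C(x,t) = M/(n_e·A·√(4πDt)) · exp(−(x−vt)²/(4Dt)), with n_e·A the pore (flow) area.
Plume center vt = 0.0669 × 639 = 42.7491 m, so the well at 52.6 m is 9.8509 m downgradient of the peak.
√(4πDt) = 30.26 m, giving peak height M/(n_e·A·√(4πDt)) = 3.74/(0.21 × 263 × 30.26) = 0.002238 kg/m³.
(x−vt)²/(4Dt) = (9.8509)²/(4 × 0.114 × 639) = 0.3330; exp(−0.3330) = 0.7168.
C = 0.002238 × 0.7168 = 0.00160 kg/m³.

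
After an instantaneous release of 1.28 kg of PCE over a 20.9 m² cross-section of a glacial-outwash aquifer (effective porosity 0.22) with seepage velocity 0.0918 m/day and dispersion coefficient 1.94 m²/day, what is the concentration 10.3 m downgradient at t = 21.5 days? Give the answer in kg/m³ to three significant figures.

For an instantaneous plane source, C(x,t) = M/(n_e·A·√(4πDt)) · exp(−(x−vt)²/(4Dt)), with n_e·A the pore (flow) area.
Plume center vt = 0.0918 × 21.5 = 1.9737 m, so the well at 10.3 m is 8.3263 m downgradient of the peak.
√(4πDt) = 22.89 m, giving peak height M/(n_e·A·√(4πDt)) = 1.28/(0.22 × 20.9 × 22.89) = 0.01216 kg/m³.
(x−vt)²/(4Dt) = (8.3263)²/(4 × 1.94 × 21.5) = 0.4155; exp(−0.4155) = 0.6600.
C = 0.01216 × 0.6600 = 0.00803 kg/m³.

0.00803 kg/m³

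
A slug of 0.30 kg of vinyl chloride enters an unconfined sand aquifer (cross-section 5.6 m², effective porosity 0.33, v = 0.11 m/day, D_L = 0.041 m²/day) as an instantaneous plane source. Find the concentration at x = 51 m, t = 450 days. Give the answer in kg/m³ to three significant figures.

0.0103 kg/m³

For an instantaneous plane source, C(x,t) = M/(n_e·A·√(4πDt)) · exp(−(x−vt)²/(4Dt)), with n_e·A the pore (flow) area.
Plume center vt = 0.11 × 450 = 49.5 m, so the well at 51 m is 1.5 m downgradient of the peak.
√(4πDt) = 15.23 m, giving peak height M/(n_e·A·√(4πDt)) = 0.30/(0.33 × 5.6 × 15.23) = 0.01066 kg/m³.
(x−vt)²/(4Dt) = (1.5)²/(4 × 0.041 × 450) = 0.03049; exp(−0.03049) = 0.9700.
C = 0.01066 × 0.9700 = 0.0103 kg/m³.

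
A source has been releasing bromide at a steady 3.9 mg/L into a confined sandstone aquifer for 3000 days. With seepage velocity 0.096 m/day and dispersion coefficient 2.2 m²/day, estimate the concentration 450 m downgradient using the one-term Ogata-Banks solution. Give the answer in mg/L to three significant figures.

For a continuous step input, C/C₀ ≈ ½·erfc((x−vt)/(2√(Dt))).
vt = 0.096 × 3000 = 288 m and 2√(Dt) = 2√(2.2 × 3000) = 162.5 m.
Argument (x−vt)/(2√(Dt)) = (450 − 288)/162.5 = 0.9969; ½·erfc(0.9969) = 0.07930.
C = 3.9 × 0.07930 = 0.309 mg/L.

0.309 mg/L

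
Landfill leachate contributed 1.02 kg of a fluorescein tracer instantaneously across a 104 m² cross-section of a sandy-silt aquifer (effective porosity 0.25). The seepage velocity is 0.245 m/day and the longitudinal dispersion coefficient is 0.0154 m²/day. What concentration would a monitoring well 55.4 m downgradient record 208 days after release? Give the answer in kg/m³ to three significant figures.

For an instantaneous plane source, C(x,t) = M/(n_e·A·√(4πDt)) · exp(−(x−vt)²/(4Dt)), with n_e·A the pore (flow) area.
Plume center vt = 0.245 × 208 = 50.96 m, so the well at 55.4 m is 4.44 m downgradient of the peak.
√(4πDt) = 6.344 m, giving peak height M/(n_e·A·√(4πDt)) = 1.02/(0.25 × 104 × 6.344) = 0.006184 kg/m³.
(x−vt)²/(4Dt) = (4.44)²/(4 × 0.0154 × 208) = 1.539; exp(−1.539) = 0.2146.
C = 0.006184 × 0.2146 = 0.00133 kg/m³.

0.00133 kg/m³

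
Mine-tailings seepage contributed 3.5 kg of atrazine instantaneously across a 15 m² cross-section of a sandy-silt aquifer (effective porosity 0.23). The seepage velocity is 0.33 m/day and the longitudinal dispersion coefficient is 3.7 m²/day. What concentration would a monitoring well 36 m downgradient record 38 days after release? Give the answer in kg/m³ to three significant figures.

0.00907 kg/m³

For an instantaneous plane source, C(x,t) = M/(n_e·A·√(4πDt)) · exp(−(x−vt)²/(4Dt)), with n_e·A the pore (flow) area.
Plume center vt = 0.33 × 38 = 12.54 m, so the well at 36 m is 23.46 m downgradient of the peak.
√(4πDt) = 42.03 m, giving peak height M/(n_e·A·√(4πDt)) = 3.5/(0.23 × 15 × 42.03) = 0.02414 kg/m³.
(x−vt)²/(4Dt) = (23.46)²/(4 × 3.7 × 38) = 0.9786; exp(−0.9786) = 0.3758.
C = 0.02414 × 0.3758 = 0.00907 kg/m³.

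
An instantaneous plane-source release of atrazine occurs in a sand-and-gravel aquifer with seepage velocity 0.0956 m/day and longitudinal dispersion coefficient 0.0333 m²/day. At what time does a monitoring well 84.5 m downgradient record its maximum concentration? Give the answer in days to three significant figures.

For the 1D instantaneous-source solution, setting ∂C/∂t = 0 at fixed x gives v²t² + 2Dt − x² = 0, so t = (√(D² + v²x²) − D)/v².
√(D² + v²x²) = √(0.0333² + 0.0956² × 84.5²) = 8.078; v² = 0.00913936.
t = (8.078 − 0.0333)/0.00913936 = 880 days (vs. the pure-advection estimate x/v = 884 d).

880 days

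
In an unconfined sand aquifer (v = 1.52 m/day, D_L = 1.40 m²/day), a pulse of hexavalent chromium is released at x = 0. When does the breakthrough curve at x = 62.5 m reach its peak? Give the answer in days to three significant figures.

40.5 days

For the 1D instantaneous-source solution, setting ∂C/∂t = 0 at fixed x gives v²t² + 2Dt − x² = 0, so t = (√(D² + v²x²) − D)/v².
√(D² + v²x²) = √(1.40² + 1.52² × 62.5²) = 95.01; v² = 2.3104.
t = (95.01 − 1.40)/2.3104 = 40.5 days (vs. the pure-advection estimate x/v = 41.1 d).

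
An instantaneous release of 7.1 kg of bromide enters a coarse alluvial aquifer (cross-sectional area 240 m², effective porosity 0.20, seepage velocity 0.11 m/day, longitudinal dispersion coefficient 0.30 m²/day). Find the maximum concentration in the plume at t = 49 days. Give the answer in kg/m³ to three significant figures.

0.0109 kg/m³

The peak of an instantaneous 1D plume sits at x = vt; there the Gaussian factor is 1 and C_max = M/(n_e·A·√(4πDt)), where n_e·A is the pore area the mass is dissolved in.
√(4πDt) = √(4π × 0.30 × 49) = 13.59 m, so C_max = 7.1/(0.20 × 240 × 13.59) = 0.0109 kg/m³.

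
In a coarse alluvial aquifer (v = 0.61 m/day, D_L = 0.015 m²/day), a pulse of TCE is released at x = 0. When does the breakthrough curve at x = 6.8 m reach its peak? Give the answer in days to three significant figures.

11.1 days

For the 1D instantaneous-source solution, setting ∂C/∂t = 0 at fixed x gives v²t² + 2Dt − x² = 0, so t = (√(D² + v²x²) − D)/v².
√(D² + v²x²) = √(0.015² + 0.61² × 6.8²) = 4.148; v² = 0.3721.
t = (4.148 − 0.015)/0.3721 = 11.1 days (vs. the pure-advection estimate x/v = 11.1 d).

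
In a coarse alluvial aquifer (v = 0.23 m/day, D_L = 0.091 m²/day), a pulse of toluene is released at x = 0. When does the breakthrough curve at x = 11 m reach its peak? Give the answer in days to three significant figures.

46.1 days

For the 1D instantaneous-source solution, setting ∂C/∂t = 0 at fixed x gives v²t² + 2Dt − x² = 0, so t = (√(D² + v²x²) − D)/v².
√(D² + v²x²) = √(0.091² + 0.23² × 11²) = 2.532; v² = 0.0529.
t = (2.532 − 0.091)/0.0529 = 46.1 days (vs. the pure-advection estimate x/v = 47.8 d).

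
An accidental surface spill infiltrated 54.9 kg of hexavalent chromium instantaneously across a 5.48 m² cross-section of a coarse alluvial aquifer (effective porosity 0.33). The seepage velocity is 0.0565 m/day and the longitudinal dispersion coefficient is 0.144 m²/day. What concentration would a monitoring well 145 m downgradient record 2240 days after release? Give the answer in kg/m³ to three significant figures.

For an instantaneous plane source, C(x,t) = M/(n_e·A·√(4πDt)) · exp(−(x−vt)²/(4Dt)), with n_e·A the pore (flow) area.
Plume center vt = 0.0565 × 2240 = 126.56 m, so the well at 145 m is 18.44 m downgradient of the peak.
√(4πDt) = 63.67 m, giving peak height M/(n_e·A·√(4πDt)) = 54.9/(0.33 × 5.48 × 63.67) = 0.4768 kg/m³.
(x−vt)²/(4Dt) = (18.44)²/(4 × 0.144 × 2240) = 0.2635; exp(−0.2635) = 0.7684.
C = 0.4768 × 0.7684 = 0.366 kg/m³.

0.366 kg/m³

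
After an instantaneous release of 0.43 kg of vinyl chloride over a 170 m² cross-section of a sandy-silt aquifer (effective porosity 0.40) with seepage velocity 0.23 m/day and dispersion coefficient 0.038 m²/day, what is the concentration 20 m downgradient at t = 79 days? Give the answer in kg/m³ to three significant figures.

0.000779 kg/m³

For an instantaneous plane source, C(x,t) = M/(n_e·A·√(4πDt)) · exp(−(x−vt)²/(4Dt)), with n_e·A the pore (flow) area.
Plume center vt = 0.23 × 79 = 18.17 m, so the well at 20 m is 1.83 m downgradient of the peak.
√(4πDt) = 6.142 m, giving peak height M/(n_e·A·√(4πDt)) = 0.43/(0.40 × 170 × 6.142) = 0.001030 kg/m³.
(x−vt)²/(4Dt) = (1.83)²/(4 × 0.038 × 79) = 0.2789; exp(−0.2789) = 0.7566.
C = 0.001030 × 0.7566 = 0.000779 kg/m³.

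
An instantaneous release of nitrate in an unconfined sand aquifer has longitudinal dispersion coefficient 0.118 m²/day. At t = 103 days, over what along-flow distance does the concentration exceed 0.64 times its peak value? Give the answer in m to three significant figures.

9.32 m

The plume is Gaussian with σ = √(2Dt) = √(2 × 0.118 × 103) = 4.930 m.
C/C_peak = exp(−Δx²/(2σ²)) = 0.64 ⇒ Δx = σ·√(−2 ln 0.64) = 4.930 × 0.9448 = 4.658 m.
Width = 2Δx = 9.32 m.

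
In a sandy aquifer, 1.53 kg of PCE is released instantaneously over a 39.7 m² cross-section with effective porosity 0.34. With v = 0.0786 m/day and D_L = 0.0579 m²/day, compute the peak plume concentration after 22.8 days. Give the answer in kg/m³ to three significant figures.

The peak of an instantaneous 1D plume sits at x = vt; there the Gaussian factor is 1 and C_max = M/(n_e·A·√(4πDt)), where n_e·A is the pore area the mass is dissolved in.
√(4πDt) = √(4π × 0.0579 × 22.8) = 4.073 m, so C_max = 1.53/(0.34 × 39.7 × 4.073) = 0.0278 kg/m³.

0.0278 kg/m³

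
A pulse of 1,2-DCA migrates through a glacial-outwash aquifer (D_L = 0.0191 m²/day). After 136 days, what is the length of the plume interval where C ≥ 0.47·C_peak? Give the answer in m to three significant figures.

5.60 m

The plume is Gaussian with σ = √(2Dt) = √(2 × 0.0191 × 136) = 2.279 m.
C/C_peak = exp(−Δx²/(2σ²)) = 0.47 ⇒ Δx = σ·√(−2 ln 0.47) = 2.279 × 1.229 = 2.801 m.
Width = 2Δx = 5.60 m.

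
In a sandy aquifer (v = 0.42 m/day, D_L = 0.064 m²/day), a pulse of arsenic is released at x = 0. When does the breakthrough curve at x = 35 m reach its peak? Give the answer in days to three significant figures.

For the 1D instantaneous-source solution, setting ∂C/∂t = 0 at fixed x gives v²t² + 2Dt − x² = 0, so t = (√(D² + v²x²) − D)/v².
√(D² + v²x²) = √(0.064² + 0.42² × 35²) = 14.70; v² = 0.1764.
t = (14.70 − 0.064)/0.1764 = 83.0 days (vs. the pure-advection estimate x/v = 83.3 d).

83.0 days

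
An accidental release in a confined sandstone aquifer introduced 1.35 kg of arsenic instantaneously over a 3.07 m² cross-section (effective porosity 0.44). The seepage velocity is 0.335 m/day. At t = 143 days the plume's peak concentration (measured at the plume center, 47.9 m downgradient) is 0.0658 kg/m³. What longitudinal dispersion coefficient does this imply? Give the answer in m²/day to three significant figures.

0.128 m²/day

At the plume center C_max = M/(n_e·A·√(4πDt)), so D = M²/(4πt·(n_e·A·C_max)²).
n_e·A·C_max = 0.44 × 3.07 × 0.0658 = 0.08888 kg/m.
D = 1.35²/(4π × 143 × 0.08888²) = 0.128 m²/day.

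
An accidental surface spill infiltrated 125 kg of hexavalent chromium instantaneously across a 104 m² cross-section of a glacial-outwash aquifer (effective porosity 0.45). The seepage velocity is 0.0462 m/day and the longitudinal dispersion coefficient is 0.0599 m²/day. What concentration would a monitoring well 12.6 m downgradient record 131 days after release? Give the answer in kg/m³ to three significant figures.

For an instantaneous plane source, C(x,t) = M/(n_e·A·√(4πDt)) · exp(−(x−vt)²/(4Dt)), with n_e·A the pore (flow) area.
Plume center vt = 0.0462 × 131 = 6.0522 m, so the well at 12.6 m is 6.5478 m downgradient of the peak.
√(4πDt) = 9.930 m, giving peak height M/(n_e·A·√(4πDt)) = 125/(0.45 × 104 × 9.930) = 0.2690 kg/m³.
(x−vt)²/(4Dt) = (6.5478)²/(4 × 0.0599 × 131) = 1.366; exp(−1.366) = 0.2551.
C = 0.2690 × 0.2551 = 0.0686 kg/m³.

0.0686 kg/m³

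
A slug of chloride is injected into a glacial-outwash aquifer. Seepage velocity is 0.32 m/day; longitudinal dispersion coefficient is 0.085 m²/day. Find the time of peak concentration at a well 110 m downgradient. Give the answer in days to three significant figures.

343 days

For the 1D instantaneous-source solution, setting ∂C/∂t = 0 at fixed x gives v²t² + 2Dt − x² = 0, so t = (√(D² + v²x²) − D)/v².
√(D² + v²x²) = √(0.085² + 0.32² × 110²) = 35.20; v² = 0.1024.
t = (35.20 − 0.085)/0.1024 = 343 days (vs. the pure-advection estimate x/v = 344 d).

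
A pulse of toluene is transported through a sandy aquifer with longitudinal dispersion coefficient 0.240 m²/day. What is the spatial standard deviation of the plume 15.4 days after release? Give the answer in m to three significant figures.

2.72 m

Dispersive spreading gives a Gaussian with σ² = 2Dt; advection only shifts the center.
σ = √(2 × 0.240 × 15.4) = 2.72 m.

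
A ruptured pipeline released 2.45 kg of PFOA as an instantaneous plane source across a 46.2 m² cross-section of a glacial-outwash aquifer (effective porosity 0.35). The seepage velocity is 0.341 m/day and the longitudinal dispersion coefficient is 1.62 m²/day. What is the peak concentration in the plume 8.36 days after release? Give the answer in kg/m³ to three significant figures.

The peak of an instantaneous 1D plume sits at x = vt; there the Gaussian factor is 1 and C_max = M/(n_e·A·√(4πDt)), where n_e·A is the pore area the mass is dissolved in.
√(4πDt) = √(4π × 1.62 × 8.36) = 13.05 m, so C_max = 2.45/(0.35 × 46.2 × 13.05) = 0.0116 kg/m³.

0.0116 kg/m³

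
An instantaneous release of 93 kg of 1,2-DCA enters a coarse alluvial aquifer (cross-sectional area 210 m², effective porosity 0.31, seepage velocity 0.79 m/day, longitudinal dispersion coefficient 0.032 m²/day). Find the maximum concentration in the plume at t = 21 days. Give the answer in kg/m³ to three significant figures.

0.492 kg/m³

The peak of an instantaneous 1D plume sits at x = vt; there the Gaussian factor is 1 and C_max = M/(n_e·A·√(4πDt)), where n_e·A is the pore area the mass is dissolved in.
√(4πDt) = √(4π × 0.032 × 21) = 2.906 m, so C_max = 93/(0.31 × 210 × 2.906) = 0.492 kg/m³.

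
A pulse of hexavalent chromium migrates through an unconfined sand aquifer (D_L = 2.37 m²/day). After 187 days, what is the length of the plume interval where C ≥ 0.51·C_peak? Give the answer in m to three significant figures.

The plume is Gaussian with σ = √(2Dt) = √(2 × 2.37 × 187) = 29.77 m.
C/C_peak = exp(−Δx²/(2σ²)) = 0.51 ⇒ Δx = σ·√(−2 ln 0.51) = 29.77 × 1.160 = 34.53 m.
Width = 2Δx = 69.1 m.

69.1 m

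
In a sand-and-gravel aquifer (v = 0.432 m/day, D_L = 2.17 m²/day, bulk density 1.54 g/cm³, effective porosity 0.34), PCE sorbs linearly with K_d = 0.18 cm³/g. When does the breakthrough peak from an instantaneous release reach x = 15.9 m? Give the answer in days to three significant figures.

49.0 days

Retardation factor R = 1 + ρ_b·K_d/n = 1 + 1.54 × 0.18/0.34 = 1.815.
Sorption retards both mechanisms: v_R = v/R = 0.2380 m/day, D_R = D/R = 1.196 m²/day.
Peak time from v_R²t² + 2D_R t − x² = 0: t = (√(D_R² + v_R²x²) − D_R)/v_R².
√(D_R² + v_R²x²) = √(1.196² + 0.2380² × 15.9²) = 3.969; v_R² = 0.05664.
t = (3.969 − 1.196)/0.05664 = 49.0 days.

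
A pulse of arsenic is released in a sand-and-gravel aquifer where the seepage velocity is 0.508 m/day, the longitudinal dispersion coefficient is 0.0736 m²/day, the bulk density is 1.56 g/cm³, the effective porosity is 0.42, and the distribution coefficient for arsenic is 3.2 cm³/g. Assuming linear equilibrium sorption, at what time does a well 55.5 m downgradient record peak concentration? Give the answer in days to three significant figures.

1400 days

Retardation factor R = 1 + ρ_b·K_d/n = 1 + 1.56 × 3.2/0.42 = 12.89.
Sorption retards both mechanisms: v_R = v/R = 0.03941 m/day, D_R = D/R = 0.005710 m²/day.
Peak time from v_R²t² + 2D_R t − x² = 0: t = (√(D_R² + v_R²x²) − D_R)/v_R².
√(D_R² + v_R²x²) = √(0.005710² + 0.03941² × 55.5²) = 2.187; v_R² = 0.001553.
t = (2.187 − 0.005710)/0.001553 = 1400 days.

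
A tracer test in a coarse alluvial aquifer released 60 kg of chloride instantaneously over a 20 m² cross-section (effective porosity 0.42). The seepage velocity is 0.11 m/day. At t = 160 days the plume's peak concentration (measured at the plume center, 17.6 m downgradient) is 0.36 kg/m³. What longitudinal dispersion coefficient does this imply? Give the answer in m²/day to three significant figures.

At the plume center C_max = M/(n_e·A·√(4πDt)), so D = M²/(4πt·(n_e·A·C_max)²).
n_e·A·C_max = 0.42 × 20 × 0.36 = 3.024 kg/m.
D = 60²/(4π × 160 × 3.024²) = 0.196 m²/day.

0.196 m²/day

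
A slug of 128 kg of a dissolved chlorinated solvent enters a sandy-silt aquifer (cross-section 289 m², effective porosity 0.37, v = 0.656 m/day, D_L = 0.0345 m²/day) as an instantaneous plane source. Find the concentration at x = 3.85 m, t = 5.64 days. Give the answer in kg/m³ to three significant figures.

0.744 kg/m³

For an instantaneous plane source, C(x,t) = M/(n_e·A·√(4πDt)) · exp(−(x−vt)²/(4Dt)), with n_e·A the pore (flow) area.
Plume center vt = 0.656 × 5.64 = 3.69984 m, so the well at 3.85 m is 0.15016 m downgradient of the peak.
√(4πDt) = 1.564 m, giving peak height M/(n_e·A·√(4πDt)) = 128/(0.37 × 289 × 1.564) = 0.7654 kg/m³.
(x−vt)²/(4Dt) = (0.15016)²/(4 × 0.0345 × 5.64) = 0.02897; exp(−0.02897) = 0.9714.
C = 0.7654 × 0.9714 = 0.744 kg/m³.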